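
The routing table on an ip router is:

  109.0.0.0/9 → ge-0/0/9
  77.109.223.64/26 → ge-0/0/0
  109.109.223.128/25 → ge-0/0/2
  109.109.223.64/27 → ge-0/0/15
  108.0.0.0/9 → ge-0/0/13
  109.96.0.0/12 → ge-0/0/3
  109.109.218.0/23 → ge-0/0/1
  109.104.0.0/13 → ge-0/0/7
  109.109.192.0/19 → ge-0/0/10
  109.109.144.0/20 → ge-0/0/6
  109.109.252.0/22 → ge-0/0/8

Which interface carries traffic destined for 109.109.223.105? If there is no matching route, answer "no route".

ge-0/0/10

Routes whose prefix contains 109.109.223.105:
  109.0.0.0/9 (109.0.0.0 - 109.127.255.255) -> ge-0/0/9
  109.96.0.0/12 (109.96.0.0 - 109.111.255.255) -> ge-0/0/3
  109.104.0.0/13 (109.104.0.0 - 109.111.255.255) -> ge-0/0/7
  109.109.192.0/19 (109.109.192.0 - 109.109.223.255) -> ge-0/0/10
More-specific entries that do NOT match:
  109.109.223.64/27 (109.109.223.64 - 109.109.223.95) does not contain 109.109.223.105
  77.109.223.64/26 (77.109.223.64 - 77.109.223.127) does not contain 109.109.223.105
  109.109.223.128/25 (109.109.223.128 - 109.109.223.255) does not contain 109.109.223.105
  109.109.218.0/23 (109.109.218.0 - 109.109.219.255) does not contain 109.109.223.105
  109.109.252.0/22 (109.109.252.0 - 109.109.255.255) does not contain 109.109.223.105
  109.109.144.0/20 (109.109.144.0 - 109.109.159.255) does not contain 109.109.223.105
Longest matching prefix is /19 -> interface ge-0/0/10.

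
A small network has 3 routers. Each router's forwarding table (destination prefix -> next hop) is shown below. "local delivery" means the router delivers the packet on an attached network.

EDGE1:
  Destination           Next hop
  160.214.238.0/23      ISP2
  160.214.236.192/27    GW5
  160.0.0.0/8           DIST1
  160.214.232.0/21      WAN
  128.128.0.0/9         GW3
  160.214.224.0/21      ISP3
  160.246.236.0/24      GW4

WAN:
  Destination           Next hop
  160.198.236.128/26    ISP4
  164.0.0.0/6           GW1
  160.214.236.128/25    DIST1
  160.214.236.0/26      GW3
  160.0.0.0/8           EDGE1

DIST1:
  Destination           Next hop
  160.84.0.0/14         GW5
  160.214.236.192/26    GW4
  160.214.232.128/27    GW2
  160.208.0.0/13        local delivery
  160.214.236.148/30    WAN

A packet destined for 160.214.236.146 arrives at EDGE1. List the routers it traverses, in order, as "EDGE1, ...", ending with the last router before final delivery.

EDGE1, WAN, DIST1

At EDGE1: longest match for 160.214.236.146 is 160.214.232.0/21 -> WAN
At WAN: longest match for 160.214.236.146 is 160.214.236.128/25 -> DIST1
At DIST1: longest match for 160.214.236.146 is 160.208.0.0/13 -> local delivery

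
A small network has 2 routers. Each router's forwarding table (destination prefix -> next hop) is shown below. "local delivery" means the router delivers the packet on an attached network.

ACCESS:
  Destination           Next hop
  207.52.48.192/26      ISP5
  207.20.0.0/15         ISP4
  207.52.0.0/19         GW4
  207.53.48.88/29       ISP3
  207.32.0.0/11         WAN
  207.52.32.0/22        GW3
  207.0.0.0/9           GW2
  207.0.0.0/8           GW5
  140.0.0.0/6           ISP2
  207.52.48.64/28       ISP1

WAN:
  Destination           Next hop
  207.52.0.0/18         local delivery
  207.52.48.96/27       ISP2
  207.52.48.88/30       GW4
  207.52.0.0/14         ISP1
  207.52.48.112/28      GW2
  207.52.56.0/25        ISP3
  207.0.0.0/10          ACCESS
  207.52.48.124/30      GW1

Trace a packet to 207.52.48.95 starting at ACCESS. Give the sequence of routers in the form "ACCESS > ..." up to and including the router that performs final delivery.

ACCESS > WAN

At ACCESS: longest match for 207.52.48.95 is 207.32.0.0/11 -> WAN
At WAN: longest match for 207.52.48.95 is 207.52.0.0/18 -> local delivery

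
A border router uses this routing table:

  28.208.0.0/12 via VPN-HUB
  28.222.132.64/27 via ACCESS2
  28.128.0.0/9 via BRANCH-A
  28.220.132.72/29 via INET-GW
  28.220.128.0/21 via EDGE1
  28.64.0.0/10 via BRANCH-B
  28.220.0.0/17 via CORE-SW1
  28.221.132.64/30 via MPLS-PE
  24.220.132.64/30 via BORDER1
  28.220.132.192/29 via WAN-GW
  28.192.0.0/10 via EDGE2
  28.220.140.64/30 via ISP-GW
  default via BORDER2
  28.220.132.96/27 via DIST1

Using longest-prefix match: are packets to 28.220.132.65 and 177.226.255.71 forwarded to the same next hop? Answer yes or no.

28.220.132.65: longest match 28.220.128.0/21 -> EDGE1
177.226.255.71: longest match 0.0.0.0/0 -> BORDER2

no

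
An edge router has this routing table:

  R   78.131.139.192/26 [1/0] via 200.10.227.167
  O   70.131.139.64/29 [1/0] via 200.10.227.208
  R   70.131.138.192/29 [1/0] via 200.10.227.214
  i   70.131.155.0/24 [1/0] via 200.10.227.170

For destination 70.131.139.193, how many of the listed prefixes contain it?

0

No listed prefix contains 70.131.139.193.
Total matching entries: 0.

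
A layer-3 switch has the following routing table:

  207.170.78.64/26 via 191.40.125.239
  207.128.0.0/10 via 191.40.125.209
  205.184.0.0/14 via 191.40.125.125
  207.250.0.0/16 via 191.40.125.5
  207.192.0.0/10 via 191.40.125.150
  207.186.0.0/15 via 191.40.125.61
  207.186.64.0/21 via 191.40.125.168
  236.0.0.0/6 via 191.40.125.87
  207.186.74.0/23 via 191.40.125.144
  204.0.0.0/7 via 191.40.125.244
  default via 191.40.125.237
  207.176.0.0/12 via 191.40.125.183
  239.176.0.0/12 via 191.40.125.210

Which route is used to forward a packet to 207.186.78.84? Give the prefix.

207.186.0.0/15

Entries matching 207.186.78.84:
  0.0.0.0/0 (default, matches everything)
  207.128.0.0/10 (207.128.0.0 - 207.191.255.255)
  207.176.0.0/12 (207.176.0.0 - 207.191.255.255)
  207.186.0.0/15 (207.186.0.0 - 207.187.255.255)
Most specific is 207.186.0.0/15.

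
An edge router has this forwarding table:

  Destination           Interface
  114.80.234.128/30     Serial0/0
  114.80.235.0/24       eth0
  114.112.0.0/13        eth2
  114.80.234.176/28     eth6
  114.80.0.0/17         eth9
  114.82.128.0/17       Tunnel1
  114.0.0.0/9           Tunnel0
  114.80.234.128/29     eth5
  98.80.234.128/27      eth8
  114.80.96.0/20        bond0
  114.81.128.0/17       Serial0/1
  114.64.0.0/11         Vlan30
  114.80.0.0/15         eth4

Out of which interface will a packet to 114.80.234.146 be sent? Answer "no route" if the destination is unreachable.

eth4

Routes whose prefix contains 114.80.234.146:
  114.0.0.0/9 (114.0.0.0 - 114.127.255.255) -> Tunnel0
  114.64.0.0/11 (114.64.0.0 - 114.95.255.255) -> Vlan30
  114.80.0.0/15 (114.80.0.0 - 114.81.255.255) -> eth4
More-specific entries that do NOT match:
  114.80.234.128/30 (114.80.234.128 - 114.80.234.131) does not contain 114.80.234.146
  114.80.234.128/29 (114.80.234.128 - 114.80.234.135) does not contain 114.80.234.146
  114.80.234.176/28 (114.80.234.176 - 114.80.234.191) does not contain 114.80.234.146
  98.80.234.128/27 (98.80.234.128 - 98.80.234.159) does not contain 114.80.234.146
  114.80.235.0/24 (114.80.235.0 - 114.80.235.255) does not contain 114.80.234.146
  114.80.96.0/20 (114.80.96.0 - 114.80.111.255) does not contain 114.80.234.146
  114.80.0.0/17 (114.80.0.0 - 114.80.127.255) does not contain 114.80.234.146
  114.82.128.0/17 (114.82.128.0 - 114.82.255.255) does not contain 114.80.234.146
  114.81.128.0/17 (114.81.128.0 - 114.81.255.255) does not contain 114.80.234.146
Longest matching prefix is /15 -> interface eth4.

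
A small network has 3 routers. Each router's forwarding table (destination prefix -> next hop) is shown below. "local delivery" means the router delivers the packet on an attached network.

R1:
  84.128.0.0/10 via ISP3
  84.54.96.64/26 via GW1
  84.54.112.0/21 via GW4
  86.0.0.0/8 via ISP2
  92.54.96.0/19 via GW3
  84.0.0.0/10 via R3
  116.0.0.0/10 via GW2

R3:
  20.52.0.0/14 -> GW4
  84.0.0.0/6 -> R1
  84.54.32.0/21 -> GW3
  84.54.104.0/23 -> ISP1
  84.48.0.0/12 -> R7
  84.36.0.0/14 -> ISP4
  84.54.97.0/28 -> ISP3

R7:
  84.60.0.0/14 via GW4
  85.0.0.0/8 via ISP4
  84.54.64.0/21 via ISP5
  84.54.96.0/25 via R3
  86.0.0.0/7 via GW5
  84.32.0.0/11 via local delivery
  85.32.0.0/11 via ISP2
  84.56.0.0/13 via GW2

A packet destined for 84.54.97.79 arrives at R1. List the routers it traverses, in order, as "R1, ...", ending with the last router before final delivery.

At R1: longest match for 84.54.97.79 is 84.0.0.0/10 -> R3
At R3: longest match for 84.54.97.79 is 84.48.0.0/12 -> R7
At R7: longest match for 84.54.97.79 is 84.32.0.0/11 -> local delivery

R1, R3, R7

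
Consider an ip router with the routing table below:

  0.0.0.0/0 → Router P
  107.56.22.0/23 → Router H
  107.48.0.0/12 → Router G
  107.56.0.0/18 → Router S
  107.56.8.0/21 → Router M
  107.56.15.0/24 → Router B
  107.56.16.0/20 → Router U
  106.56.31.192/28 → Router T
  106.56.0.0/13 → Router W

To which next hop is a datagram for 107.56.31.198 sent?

Routes whose prefix contains 107.56.31.198:
  0.0.0.0/0 (default, matches everything) -> Router P
  107.48.0.0/12 (107.48.0.0 - 107.63.255.255) -> Router G
  107.56.0.0/18 (107.56.0.0 - 107.56.63.255) -> Router S
  107.56.16.0/20 (107.56.16.0 - 107.56.31.255) -> Router U
More-specific entries that do NOT match:
  106.56.31.192/28 (106.56.31.192 - 106.56.31.207) does not contain 107.56.31.198
  107.56.15.0/24 (107.56.15.0 - 107.56.15.255) does not contain 107.56.31.198
  107.56.22.0/23 (107.56.22.0 - 107.56.23.255) does not contain 107.56.31.198
  107.56.8.0/21 (107.56.8.0 - 107.56.15.255) does not contain 107.56.31.198
Longest matching prefix is /20 -> next hop Router U.

Router U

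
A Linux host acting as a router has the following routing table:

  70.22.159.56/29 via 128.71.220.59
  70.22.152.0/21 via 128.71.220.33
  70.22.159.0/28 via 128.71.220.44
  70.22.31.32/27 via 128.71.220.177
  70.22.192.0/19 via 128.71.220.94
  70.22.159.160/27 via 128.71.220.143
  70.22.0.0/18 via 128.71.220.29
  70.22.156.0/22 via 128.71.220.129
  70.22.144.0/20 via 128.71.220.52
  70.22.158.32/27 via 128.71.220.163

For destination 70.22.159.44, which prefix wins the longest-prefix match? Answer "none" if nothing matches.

Entries matching 70.22.159.44:
  70.22.144.0/20 (70.22.144.0 - 70.22.159.255)
  70.22.152.0/21 (70.22.152.0 - 70.22.159.255)
  70.22.156.0/22 (70.22.156.0 - 70.22.159.255)
Most specific is 70.22.156.0/22.

70.22.156.0/22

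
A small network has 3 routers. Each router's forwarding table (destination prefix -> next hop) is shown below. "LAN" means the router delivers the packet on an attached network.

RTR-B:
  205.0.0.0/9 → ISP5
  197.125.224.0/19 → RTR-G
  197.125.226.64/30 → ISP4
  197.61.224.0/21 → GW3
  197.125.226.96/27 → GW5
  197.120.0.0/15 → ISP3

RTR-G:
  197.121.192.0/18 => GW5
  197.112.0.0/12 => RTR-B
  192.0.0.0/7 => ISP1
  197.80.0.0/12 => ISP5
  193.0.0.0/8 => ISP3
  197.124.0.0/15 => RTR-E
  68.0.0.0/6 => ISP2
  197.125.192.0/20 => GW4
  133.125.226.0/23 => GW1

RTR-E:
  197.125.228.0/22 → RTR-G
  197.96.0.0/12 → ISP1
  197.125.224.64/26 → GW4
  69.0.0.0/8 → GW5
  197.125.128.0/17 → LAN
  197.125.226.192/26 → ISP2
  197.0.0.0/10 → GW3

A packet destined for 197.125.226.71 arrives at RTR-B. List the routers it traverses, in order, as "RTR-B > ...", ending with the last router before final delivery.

At RTR-B: longest match for 197.125.226.71 is 197.125.224.0/19 -> RTR-G
At RTR-G: longest match for 197.125.226.71 is 197.124.0.0/15 -> RTR-E
At RTR-E: longest match for 197.125.226.71 is 197.125.128.0/17 -> LAN

RTR-B > RTR-G > RTR-E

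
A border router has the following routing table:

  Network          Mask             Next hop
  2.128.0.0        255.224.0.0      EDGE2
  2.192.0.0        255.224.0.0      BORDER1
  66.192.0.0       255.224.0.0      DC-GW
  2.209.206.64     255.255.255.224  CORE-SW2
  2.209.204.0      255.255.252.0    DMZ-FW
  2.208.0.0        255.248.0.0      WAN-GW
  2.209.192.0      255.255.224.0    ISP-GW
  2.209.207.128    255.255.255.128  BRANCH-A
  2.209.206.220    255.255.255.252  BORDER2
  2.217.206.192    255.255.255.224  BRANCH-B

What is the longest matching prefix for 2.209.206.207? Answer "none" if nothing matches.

2.209.204.0/22

Entries matching 2.209.206.207:
  2.192.0.0/11 (2.192.0.0 - 2.223.255.255)
  2.208.0.0/13 (2.208.0.0 - 2.215.255.255)
  2.209.192.0/19 (2.209.192.0 - 2.209.223.255)
  2.209.204.0/22 (2.209.204.0 - 2.209.207.255)
Most specific is 2.209.204.0/22.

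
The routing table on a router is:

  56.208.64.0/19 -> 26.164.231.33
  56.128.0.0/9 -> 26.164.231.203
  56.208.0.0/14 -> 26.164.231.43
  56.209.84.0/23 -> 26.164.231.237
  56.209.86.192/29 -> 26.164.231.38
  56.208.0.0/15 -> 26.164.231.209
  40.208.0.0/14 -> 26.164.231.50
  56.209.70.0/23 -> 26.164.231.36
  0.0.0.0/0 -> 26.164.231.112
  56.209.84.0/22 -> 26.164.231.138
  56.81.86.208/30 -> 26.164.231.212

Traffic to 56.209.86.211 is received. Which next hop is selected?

26.164.231.138

Routes whose prefix contains 56.209.86.211:
  0.0.0.0/0 (default, matches everything) -> 26.164.231.112
  56.128.0.0/9 (56.128.0.0 - 56.255.255.255) -> 26.164.231.203
  56.208.0.0/14 (56.208.0.0 - 56.211.255.255) -> 26.164.231.43
  56.208.0.0/15 (56.208.0.0 - 56.209.255.255) -> 26.164.231.209
  56.209.84.0/22 (56.209.84.0 - 56.209.87.255) -> 26.164.231.138
More-specific entries that do NOT match:
  56.81.86.208/30 (56.81.86.208 - 56.81.86.211) does not contain 56.209.86.211
  56.209.86.192/29 (56.209.86.192 - 56.209.86.199) does not contain 56.209.86.211
  56.209.84.0/23 (56.209.84.0 - 56.209.85.255) does not contain 56.209.86.211
  56.209.70.0/23 (56.209.70.0 - 56.209.71.255) does not contain 56.209.86.211
Longest matching prefix is /22 -> next hop 26.164.231.138.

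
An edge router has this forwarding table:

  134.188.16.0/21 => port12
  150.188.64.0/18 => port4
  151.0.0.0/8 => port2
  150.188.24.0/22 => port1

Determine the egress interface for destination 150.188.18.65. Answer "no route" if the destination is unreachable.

No entry's prefix contains 150.188.18.65; there is no default route.

no route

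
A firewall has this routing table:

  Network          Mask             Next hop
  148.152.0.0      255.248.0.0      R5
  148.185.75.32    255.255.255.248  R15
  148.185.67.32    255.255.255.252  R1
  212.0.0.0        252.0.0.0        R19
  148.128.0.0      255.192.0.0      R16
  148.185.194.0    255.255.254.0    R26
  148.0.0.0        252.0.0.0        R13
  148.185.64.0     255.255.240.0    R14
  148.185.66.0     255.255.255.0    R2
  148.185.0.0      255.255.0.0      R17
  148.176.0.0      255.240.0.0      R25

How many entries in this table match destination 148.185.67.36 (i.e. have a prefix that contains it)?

5

Prefixes containing 148.185.67.36:
  148.0.0.0/6 (148.0.0.0 - 151.255.255.255)
  148.128.0.0/10 (148.128.0.0 - 148.191.255.255)
  148.176.0.0/12 (148.176.0.0 - 148.191.255.255)
  148.185.0.0/16 (148.185.0.0 - 148.185.255.255)
  148.185.64.0/20 (148.185.64.0 - 148.185.79.255)
Total matching entries: 5.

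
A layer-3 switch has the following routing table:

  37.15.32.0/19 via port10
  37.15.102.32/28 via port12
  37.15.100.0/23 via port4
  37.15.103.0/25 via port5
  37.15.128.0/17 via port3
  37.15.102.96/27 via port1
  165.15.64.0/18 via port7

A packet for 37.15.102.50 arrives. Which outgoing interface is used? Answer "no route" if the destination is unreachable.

no route

No entry's prefix contains 37.15.102.50; there is no default route.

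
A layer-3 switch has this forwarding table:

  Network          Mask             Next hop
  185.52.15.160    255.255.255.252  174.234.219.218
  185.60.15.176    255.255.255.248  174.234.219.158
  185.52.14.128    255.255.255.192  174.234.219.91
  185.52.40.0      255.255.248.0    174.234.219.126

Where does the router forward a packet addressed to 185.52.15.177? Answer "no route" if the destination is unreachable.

No entry's prefix contains 185.52.15.177; there is no default route.

no route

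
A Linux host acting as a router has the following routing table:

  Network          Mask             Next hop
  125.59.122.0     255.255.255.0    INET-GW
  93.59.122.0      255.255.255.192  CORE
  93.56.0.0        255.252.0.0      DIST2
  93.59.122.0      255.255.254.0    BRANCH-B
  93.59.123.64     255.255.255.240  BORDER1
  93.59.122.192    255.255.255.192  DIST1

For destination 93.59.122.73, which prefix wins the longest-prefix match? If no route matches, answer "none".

Entries matching 93.59.122.73:
  93.56.0.0/14 (93.56.0.0 - 93.59.255.255)
  93.59.122.0/23 (93.59.122.0 - 93.59.123.255)
Most specific is 93.59.122.0/23.

93.59.122.0/23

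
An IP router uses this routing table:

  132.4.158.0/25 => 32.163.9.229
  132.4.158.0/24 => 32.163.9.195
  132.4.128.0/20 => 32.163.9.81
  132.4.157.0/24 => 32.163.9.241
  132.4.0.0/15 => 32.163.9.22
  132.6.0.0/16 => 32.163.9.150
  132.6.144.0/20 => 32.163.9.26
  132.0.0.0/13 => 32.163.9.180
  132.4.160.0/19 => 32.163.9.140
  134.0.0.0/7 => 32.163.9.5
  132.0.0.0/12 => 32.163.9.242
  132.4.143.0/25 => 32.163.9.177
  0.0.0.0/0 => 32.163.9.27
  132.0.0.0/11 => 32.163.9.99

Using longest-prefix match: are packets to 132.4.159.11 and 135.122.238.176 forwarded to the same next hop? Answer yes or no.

no

132.4.159.11: longest match 132.4.0.0/15 -> 32.163.9.22
135.122.238.176: longest match 134.0.0.0/7 -> 32.163.9.5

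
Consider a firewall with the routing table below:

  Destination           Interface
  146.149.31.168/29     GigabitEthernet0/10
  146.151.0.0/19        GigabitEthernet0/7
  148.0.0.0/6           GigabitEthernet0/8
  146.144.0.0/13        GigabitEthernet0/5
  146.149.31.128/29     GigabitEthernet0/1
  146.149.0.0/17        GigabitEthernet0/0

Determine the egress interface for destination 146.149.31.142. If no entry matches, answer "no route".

Routes whose prefix contains 146.149.31.142:
  146.144.0.0/13 (146.144.0.0 - 146.151.255.255) -> GigabitEthernet0/5
  146.149.0.0/17 (146.149.0.0 - 146.149.127.255) -> GigabitEthernet0/0
More-specific entries that do NOT match:
  146.149.31.168/29 (146.149.31.168 - 146.149.31.175) does not contain 146.149.31.142
  146.149.31.128/29 (146.149.31.128 - 146.149.31.135) does not contain 146.149.31.142
  146.151.0.0/19 (146.151.0.0 - 146.151.31.255) does not contain 146.149.31.142
Longest matching prefix is /17 -> interface GigabitEthernet0/0.

GigabitEthernet0/0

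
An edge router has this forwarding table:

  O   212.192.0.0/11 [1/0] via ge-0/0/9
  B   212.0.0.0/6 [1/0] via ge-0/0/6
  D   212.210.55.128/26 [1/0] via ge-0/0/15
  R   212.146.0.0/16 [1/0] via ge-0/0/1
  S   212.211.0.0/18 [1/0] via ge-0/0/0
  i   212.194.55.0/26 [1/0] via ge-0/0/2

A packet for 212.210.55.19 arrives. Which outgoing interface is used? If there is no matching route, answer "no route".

ge-0/0/9

Routes whose prefix contains 212.210.55.19:
  212.0.0.0/6 (212.0.0.0 - 215.255.255.255) -> ge-0/0/6
  212.192.0.0/11 (212.192.0.0 - 212.223.255.255) -> ge-0/0/9
More-specific entries that do NOT match:
  212.210.55.128/26 (212.210.55.128 - 212.210.55.191) does not contain 212.210.55.19
  212.194.55.0/26 (212.194.55.0 - 212.194.55.63) does not contain 212.210.55.19
  212.211.0.0/18 (212.211.0.0 - 212.211.63.255) does not contain 212.210.55.19
  212.146.0.0/16 (212.146.0.0 - 212.146.255.255) does not contain 212.210.55.19
Longest matching prefix is /11 -> interface ge-0/0/9.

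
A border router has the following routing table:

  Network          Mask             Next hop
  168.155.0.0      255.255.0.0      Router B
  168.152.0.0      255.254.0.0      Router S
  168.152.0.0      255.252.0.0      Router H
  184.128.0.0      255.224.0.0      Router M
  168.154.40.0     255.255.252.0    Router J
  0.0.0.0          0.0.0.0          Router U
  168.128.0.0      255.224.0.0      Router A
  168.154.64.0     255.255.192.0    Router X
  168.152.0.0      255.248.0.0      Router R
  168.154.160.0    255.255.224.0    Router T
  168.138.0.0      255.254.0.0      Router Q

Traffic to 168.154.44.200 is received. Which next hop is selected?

Router H

Routes whose prefix contains 168.154.44.200:
  0.0.0.0/0 (default, matches everything) -> Router U
  168.128.0.0/11 (168.128.0.0 - 168.159.255.255) -> Router A
  168.152.0.0/13 (168.152.0.0 - 168.159.255.255) -> Router R
  168.152.0.0/14 (168.152.0.0 - 168.155.255.255) -> Router H
More-specific entries that do NOT match:
  168.154.40.0/22 (168.154.40.0 - 168.154.43.255) does not contain 168.154.44.200
  168.154.160.0/19 (168.154.160.0 - 168.154.191.255) does not contain 168.154.44.200
  168.154.64.0/18 (168.154.64.0 - 168.154.127.255) does not contain 168.154.44.200
  168.155.0.0/16 (168.155.0.0 - 168.155.255.255) does not contain 168.154.44.200
  168.152.0.0/15 (168.152.0.0 - 168.153.255.255) does not contain 168.154.44.200
  168.138.0.0/15 (168.138.0.0 - 168.139.255.255) does not contain 168.154.44.200
Longest matching prefix is /14 -> next hop Router H.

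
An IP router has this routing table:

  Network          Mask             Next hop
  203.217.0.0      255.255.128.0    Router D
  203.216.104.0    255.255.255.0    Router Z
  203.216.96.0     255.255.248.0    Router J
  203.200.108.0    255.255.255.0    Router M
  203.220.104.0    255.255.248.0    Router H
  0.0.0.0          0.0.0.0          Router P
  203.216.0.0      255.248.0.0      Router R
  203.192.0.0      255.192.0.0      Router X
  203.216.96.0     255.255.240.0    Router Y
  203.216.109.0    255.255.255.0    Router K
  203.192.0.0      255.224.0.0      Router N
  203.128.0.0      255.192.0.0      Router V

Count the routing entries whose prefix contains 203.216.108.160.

5

Prefixes containing 203.216.108.160:
  0.0.0.0/0 (default, matches everything)
  203.192.0.0/10 (203.192.0.0 - 203.255.255.255)
  203.192.0.0/11 (203.192.0.0 - 203.223.255.255)
  203.216.0.0/13 (203.216.0.0 - 203.223.255.255)
  203.216.96.0/20 (203.216.96.0 - 203.216.111.255)
Total matching entries: 5.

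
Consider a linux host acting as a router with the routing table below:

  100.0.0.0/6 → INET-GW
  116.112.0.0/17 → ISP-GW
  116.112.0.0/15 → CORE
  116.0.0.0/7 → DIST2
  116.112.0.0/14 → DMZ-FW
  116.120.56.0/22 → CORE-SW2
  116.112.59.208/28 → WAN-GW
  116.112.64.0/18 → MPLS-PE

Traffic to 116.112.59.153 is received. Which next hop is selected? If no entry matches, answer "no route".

Routes whose prefix contains 116.112.59.153:
  116.0.0.0/7 (116.0.0.0 - 117.255.255.255) -> DIST2
  116.112.0.0/14 (116.112.0.0 - 116.115.255.255) -> DMZ-FW
  116.112.0.0/15 (116.112.0.0 - 116.113.255.255) -> CORE
  116.112.0.0/17 (116.112.0.0 - 116.112.127.255) -> ISP-GW
More-specific entries that do NOT match:
  116.112.59.208/28 (116.112.59.208 - 116.112.59.223) does not contain 116.112.59.153
  116.120.56.0/22 (116.120.56.0 - 116.120.59.255) does not contain 116.112.59.153
  116.112.64.0/18 (116.112.64.0 - 116.112.127.255) does not contain 116.112.59.153
Longest matching prefix is /17 -> next hop ISP-GW.

ISP-GW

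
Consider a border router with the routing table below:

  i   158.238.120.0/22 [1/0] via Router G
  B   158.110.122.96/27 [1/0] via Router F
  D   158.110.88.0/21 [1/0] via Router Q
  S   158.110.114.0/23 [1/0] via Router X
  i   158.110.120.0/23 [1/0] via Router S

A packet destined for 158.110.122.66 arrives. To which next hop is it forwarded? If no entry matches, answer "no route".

no route

No entry's prefix contains 158.110.122.66; there is no default route.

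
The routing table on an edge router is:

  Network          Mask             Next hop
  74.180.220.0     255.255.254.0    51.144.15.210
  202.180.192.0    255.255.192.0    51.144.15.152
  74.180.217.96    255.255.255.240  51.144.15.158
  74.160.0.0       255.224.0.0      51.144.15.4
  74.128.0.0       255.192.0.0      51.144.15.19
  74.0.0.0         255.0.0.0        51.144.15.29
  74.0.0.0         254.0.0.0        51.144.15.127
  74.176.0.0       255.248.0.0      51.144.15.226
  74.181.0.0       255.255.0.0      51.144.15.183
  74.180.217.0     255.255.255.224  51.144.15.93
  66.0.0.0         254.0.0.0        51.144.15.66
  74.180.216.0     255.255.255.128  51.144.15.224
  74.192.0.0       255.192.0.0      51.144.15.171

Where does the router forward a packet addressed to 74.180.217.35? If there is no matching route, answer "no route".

51.144.15.226

Routes whose prefix contains 74.180.217.35:
  74.0.0.0/7 (74.0.0.0 - 75.255.255.255) -> 51.144.15.127
  74.0.0.0/8 (74.0.0.0 - 74.255.255.255) -> 51.144.15.29
  74.128.0.0/10 (74.128.0.0 - 74.191.255.255) -> 51.144.15.19
  74.160.0.0/11 (74.160.0.0 - 74.191.255.255) -> 51.144.15.4
  74.176.0.0/13 (74.176.0.0 - 74.183.255.255) -> 51.144.15.226
More-specific entries that do NOT match:
  74.180.217.96/28 (74.180.217.96 - 74.180.217.111) does not contain 74.180.217.35
  74.180.217.0/27 (74.180.217.0 - 74.180.217.31) does not contain 74.180.217.35
  74.180.216.0/25 (74.180.216.0 - 74.180.216.127) does not contain 74.180.217.35
  74.180.220.0/23 (74.180.220.0 - 74.180.221.255) does not contain 74.180.217.35
  202.180.192.0/18 (202.180.192.0 - 202.180.255.255) does not contain 74.180.217.35
  74.181.0.0/16 (74.181.0.0 - 74.181.255.255) does not contain 74.180.217.35
Longest matching prefix is /13 -> next hop 51.144.15.226.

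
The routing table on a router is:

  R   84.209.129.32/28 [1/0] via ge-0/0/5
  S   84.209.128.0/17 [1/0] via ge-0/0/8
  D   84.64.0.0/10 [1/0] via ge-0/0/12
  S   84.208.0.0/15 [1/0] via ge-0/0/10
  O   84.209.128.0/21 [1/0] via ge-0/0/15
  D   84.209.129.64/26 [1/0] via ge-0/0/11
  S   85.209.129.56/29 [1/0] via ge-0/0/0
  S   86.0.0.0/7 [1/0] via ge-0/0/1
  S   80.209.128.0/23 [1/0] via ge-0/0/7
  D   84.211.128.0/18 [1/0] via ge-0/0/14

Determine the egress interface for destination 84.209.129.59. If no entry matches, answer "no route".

Routes whose prefix contains 84.209.129.59:
  84.208.0.0/15 (84.208.0.0 - 84.209.255.255) -> ge-0/0/10
  84.209.128.0/17 (84.209.128.0 - 84.209.255.255) -> ge-0/0/8
  84.209.128.0/21 (84.209.128.0 - 84.209.135.255) -> ge-0/0/15
More-specific entries that do NOT match:
  85.209.129.56/29 (85.209.129.56 - 85.209.129.63) does not contain 84.209.129.59
  84.209.129.32/28 (84.209.129.32 - 84.209.129.47) does not contain 84.209.129.59
  84.209.129.64/26 (84.209.129.64 - 84.209.129.127) does not contain 84.209.129.59
  80.209.128.0/23 (80.209.128.0 - 80.209.129.255) does not contain 84.209.129.59
Longest matching prefix is /21 -> interface ge-0/0/15.

ge-0/0/15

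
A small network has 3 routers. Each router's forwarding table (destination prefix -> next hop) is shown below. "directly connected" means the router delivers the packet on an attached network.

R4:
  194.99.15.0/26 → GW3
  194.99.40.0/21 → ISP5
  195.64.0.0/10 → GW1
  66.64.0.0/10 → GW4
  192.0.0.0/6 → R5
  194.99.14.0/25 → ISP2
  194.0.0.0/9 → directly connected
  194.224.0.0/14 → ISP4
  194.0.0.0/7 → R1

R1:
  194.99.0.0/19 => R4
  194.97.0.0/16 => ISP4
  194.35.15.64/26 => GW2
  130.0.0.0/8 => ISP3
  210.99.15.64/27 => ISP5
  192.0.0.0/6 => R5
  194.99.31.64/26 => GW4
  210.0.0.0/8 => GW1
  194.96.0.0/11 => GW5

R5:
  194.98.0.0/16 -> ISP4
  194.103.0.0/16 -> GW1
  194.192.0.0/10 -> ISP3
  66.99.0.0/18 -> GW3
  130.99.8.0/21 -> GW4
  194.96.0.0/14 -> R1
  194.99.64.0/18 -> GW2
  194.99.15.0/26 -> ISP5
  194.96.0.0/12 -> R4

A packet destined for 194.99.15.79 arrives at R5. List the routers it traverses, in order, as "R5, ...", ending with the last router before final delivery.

At R5: longest match for 194.99.15.79 is 194.96.0.0/14 -> R1
At R1: longest match for 194.99.15.79 is 194.99.0.0/19 -> R4
At R4: longest match for 194.99.15.79 is 194.0.0.0/9 -> directly connected

R5, R1, R4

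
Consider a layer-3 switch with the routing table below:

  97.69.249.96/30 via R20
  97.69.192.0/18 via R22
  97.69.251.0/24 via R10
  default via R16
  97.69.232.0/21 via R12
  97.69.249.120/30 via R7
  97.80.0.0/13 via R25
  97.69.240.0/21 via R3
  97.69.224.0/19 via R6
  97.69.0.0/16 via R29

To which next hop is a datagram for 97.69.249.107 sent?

Routes whose prefix contains 97.69.249.107:
  0.0.0.0/0 (default, matches everything) -> R16
  97.69.0.0/16 (97.69.0.0 - 97.69.255.255) -> R29
  97.69.192.0/18 (97.69.192.0 - 97.69.255.255) -> R22
  97.69.224.0/19 (97.69.224.0 - 97.69.255.255) -> R6
More-specific entries that do NOT match:
  97.69.249.96/30 (97.69.249.96 - 97.69.249.99) does not contain 97.69.249.107
  97.69.249.120/30 (97.69.249.120 - 97.69.249.123) does not contain 97.69.249.107
  97.69.251.0/24 (97.69.251.0 - 97.69.251.255) does not contain 97.69.249.107
  97.69.232.0/21 (97.69.232.0 - 97.69.239.255) does not contain 97.69.249.107
  97.69.240.0/21 (97.69.240.0 - 97.69.247.255) does not contain 97.69.249.107
Longest matching prefix is /19 -> next hop R6.

R6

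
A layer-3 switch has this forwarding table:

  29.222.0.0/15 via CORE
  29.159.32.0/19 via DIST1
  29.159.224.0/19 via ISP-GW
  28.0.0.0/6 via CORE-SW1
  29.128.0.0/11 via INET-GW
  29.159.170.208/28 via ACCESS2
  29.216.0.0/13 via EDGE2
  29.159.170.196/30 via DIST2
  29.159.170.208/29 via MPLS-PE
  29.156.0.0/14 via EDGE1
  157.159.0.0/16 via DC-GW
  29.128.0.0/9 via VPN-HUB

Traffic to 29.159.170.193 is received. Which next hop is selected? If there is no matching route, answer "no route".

EDGE1

Routes whose prefix contains 29.159.170.193:
  28.0.0.0/6 (28.0.0.0 - 31.255.255.255) -> CORE-SW1
  29.128.0.0/9 (29.128.0.0 - 29.255.255.255) -> VPN-HUB
  29.128.0.0/11 (29.128.0.0 - 29.159.255.255) -> INET-GW
  29.156.0.0/14 (29.156.0.0 - 29.159.255.255) -> EDGE1
More-specific entries that do NOT match:
  29.159.170.196/30 (29.159.170.196 - 29.159.170.199) does not contain 29.159.170.193
  29.159.170.208/29 (29.159.170.208 - 29.159.170.215) does not contain 29.159.170.193
  29.159.170.208/28 (29.159.170.208 - 29.159.170.223) does not contain 29.159.170.193
  29.159.32.0/19 (29.159.32.0 - 29.159.63.255) does not contain 29.159.170.193
  29.159.224.0/19 (29.159.224.0 - 29.159.255.255) does not contain 29.159.170.193
  157.159.0.0/16 (157.159.0.0 - 157.159.255.255) does not contain 29.159.170.193
  29.222.0.0/15 (29.222.0.0 - 29.223.255.255) does not contain 29.159.170.193
Longest matching prefix is /14 -> next hop EDGE1.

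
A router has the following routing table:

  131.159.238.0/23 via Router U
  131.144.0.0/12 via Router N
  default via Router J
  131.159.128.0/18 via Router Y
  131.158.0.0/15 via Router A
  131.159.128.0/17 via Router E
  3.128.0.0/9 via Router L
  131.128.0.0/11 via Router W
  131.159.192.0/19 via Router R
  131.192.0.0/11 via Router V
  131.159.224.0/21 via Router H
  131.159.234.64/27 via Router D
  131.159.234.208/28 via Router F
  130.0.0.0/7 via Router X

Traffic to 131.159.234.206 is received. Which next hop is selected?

Routes whose prefix contains 131.159.234.206:
  0.0.0.0/0 (default, matches everything) -> Router J
  130.0.0.0/7 (130.0.0.0 - 131.255.255.255) -> Router X
  131.128.0.0/11 (131.128.0.0 - 131.159.255.255) -> Router W
  131.144.0.0/12 (131.144.0.0 - 131.159.255.255) -> Router N
  131.158.0.0/15 (131.158.0.0 - 131.159.255.255) -> Router A
  131.159.128.0/17 (131.159.128.0 - 131.159.255.255) -> Router E
More-specific entries that do NOT match:
  131.159.234.208/28 (131.159.234.208 - 131.159.234.223) does not contain 131.159.234.206
  131.159.234.64/27 (131.159.234.64 - 131.159.234.95) does not contain 131.159.234.206
  131.159.238.0/23 (131.159.238.0 - 131.159.239.255) does not contain 131.159.234.206
  131.159.224.0/21 (131.159.224.0 - 131.159.231.255) does not contain 131.159.234.206
  131.159.192.0/19 (131.159.192.0 - 131.159.223.255) does not contain 131.159.234.206
  131.159.128.0/18 (131.159.128.0 - 131.159.191.255) does not contain 131.159.234.206
Longest matching prefix is /17 -> next hop Router E.

Router E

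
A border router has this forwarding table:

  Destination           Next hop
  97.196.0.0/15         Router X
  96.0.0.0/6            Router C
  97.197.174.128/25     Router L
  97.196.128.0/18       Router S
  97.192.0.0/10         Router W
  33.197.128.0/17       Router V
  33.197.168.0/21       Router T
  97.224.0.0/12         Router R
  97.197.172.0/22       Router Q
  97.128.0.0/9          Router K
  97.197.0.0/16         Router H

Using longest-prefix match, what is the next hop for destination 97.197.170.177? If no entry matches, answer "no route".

Router H

Routes whose prefix contains 97.197.170.177:
  96.0.0.0/6 (96.0.0.0 - 99.255.255.255) -> Router C
  97.128.0.0/9 (97.128.0.0 - 97.255.255.255) -> Router K
  97.192.0.0/10 (97.192.0.0 - 97.255.255.255) -> Router W
  97.196.0.0/15 (97.196.0.0 - 97.197.255.255) -> Router X
  97.197.0.0/16 (97.197.0.0 - 97.197.255.255) -> Router H
More-specific entries that do NOT match:
  97.197.174.128/25 (97.197.174.128 - 97.197.174.255) does not contain 97.197.170.177
  97.197.172.0/22 (97.197.172.0 - 97.197.175.255) does not contain 97.197.170.177
  33.197.168.0/21 (33.197.168.0 - 33.197.175.255) does not contain 97.197.170.177
  97.196.128.0/18 (97.196.128.0 - 97.196.191.255) does not contain 97.197.170.177
  33.197.128.0/17 (33.197.128.0 - 33.197.255.255) does not contain 97.197.170.177
Longest matching prefix is /16 -> next hop Router H.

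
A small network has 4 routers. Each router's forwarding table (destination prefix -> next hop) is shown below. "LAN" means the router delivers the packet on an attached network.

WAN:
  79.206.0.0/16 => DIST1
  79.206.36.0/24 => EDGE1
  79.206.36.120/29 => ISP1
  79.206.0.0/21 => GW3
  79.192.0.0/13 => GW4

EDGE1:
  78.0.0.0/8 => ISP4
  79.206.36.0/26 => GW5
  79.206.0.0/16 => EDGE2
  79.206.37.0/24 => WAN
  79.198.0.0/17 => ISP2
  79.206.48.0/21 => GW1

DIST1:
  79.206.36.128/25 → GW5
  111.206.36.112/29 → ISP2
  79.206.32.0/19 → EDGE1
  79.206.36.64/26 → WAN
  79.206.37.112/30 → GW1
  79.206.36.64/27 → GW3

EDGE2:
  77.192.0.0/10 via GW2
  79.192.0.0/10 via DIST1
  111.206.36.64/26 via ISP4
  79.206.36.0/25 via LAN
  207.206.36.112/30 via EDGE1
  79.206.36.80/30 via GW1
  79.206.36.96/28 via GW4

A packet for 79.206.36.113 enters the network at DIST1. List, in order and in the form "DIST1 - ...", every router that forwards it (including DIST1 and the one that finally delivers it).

At DIST1: longest match for 79.206.36.113 is 79.206.36.64/26 -> WAN
At WAN: longest match for 79.206.36.113 is 79.206.36.0/24 -> EDGE1
At EDGE1: longest match for 79.206.36.113 is 79.206.0.0/16 -> EDGE2
At EDGE2: longest match for 79.206.36.113 is 79.206.36.0/25 -> LAN

DIST1 - WAN - EDGE1 - EDGE2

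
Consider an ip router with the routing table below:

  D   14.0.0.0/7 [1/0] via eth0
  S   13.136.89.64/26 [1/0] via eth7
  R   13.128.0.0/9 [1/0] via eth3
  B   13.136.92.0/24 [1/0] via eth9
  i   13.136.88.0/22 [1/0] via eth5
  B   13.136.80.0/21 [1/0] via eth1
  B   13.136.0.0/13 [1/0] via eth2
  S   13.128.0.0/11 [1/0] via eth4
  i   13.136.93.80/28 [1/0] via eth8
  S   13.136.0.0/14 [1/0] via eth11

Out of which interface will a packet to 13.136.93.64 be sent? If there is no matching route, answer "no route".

eth11

Routes whose prefix contains 13.136.93.64:
  13.128.0.0/9 (13.128.0.0 - 13.255.255.255) -> eth3
  13.128.0.0/11 (13.128.0.0 - 13.159.255.255) -> eth4
  13.136.0.0/13 (13.136.0.0 - 13.143.255.255) -> eth2
  13.136.0.0/14 (13.136.0.0 - 13.139.255.255) -> eth11
More-specific entries that do NOT match:
  13.136.93.80/28 (13.136.93.80 - 13.136.93.95) does not contain 13.136.93.64
  13.136.89.64/26 (13.136.89.64 - 13.136.89.127) does not contain 13.136.93.64
  13.136.92.0/24 (13.136.92.0 - 13.136.92.255) does not contain 13.136.93.64
  13.136.88.0/22 (13.136.88.0 - 13.136.91.255) does not contain 13.136.93.64
  13.136.80.0/21 (13.136.80.0 - 13.136.87.255) does not contain 13.136.93.64
Longest matching prefix is /14 -> interface eth11.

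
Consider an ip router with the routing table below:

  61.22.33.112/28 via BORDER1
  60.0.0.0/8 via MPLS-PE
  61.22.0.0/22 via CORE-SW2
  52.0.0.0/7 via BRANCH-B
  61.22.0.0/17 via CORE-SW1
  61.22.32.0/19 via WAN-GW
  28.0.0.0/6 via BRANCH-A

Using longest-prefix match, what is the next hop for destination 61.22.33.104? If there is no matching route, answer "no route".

WAN-GW

Routes whose prefix contains 61.22.33.104:
  61.22.0.0/17 (61.22.0.0 - 61.22.127.255) -> CORE-SW1
  61.22.32.0/19 (61.22.32.0 - 61.22.63.255) -> WAN-GW
More-specific entries that do NOT match:
  61.22.33.112/28 (61.22.33.112 - 61.22.33.127) does not contain 61.22.33.104
  61.22.0.0/22 (61.22.0.0 - 61.22.3.255) does not contain 61.22.33.104
Longest matching prefix is /19 -> next hop WAN-GW.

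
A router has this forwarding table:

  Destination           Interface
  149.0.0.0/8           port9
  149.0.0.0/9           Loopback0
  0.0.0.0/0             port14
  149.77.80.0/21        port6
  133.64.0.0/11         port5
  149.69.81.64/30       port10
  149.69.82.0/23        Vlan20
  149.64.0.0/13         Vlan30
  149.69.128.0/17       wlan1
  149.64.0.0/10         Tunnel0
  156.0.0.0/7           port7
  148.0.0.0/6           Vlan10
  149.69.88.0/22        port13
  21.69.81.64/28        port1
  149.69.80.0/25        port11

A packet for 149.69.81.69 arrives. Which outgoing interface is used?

Routes whose prefix contains 149.69.81.69:
  0.0.0.0/0 (default, matches everything) -> port14
  148.0.0.0/6 (148.0.0.0 - 151.255.255.255) -> Vlan10
  149.0.0.0/8 (149.0.0.0 - 149.255.255.255) -> port9
  149.0.0.0/9 (149.0.0.0 - 149.127.255.255) -> Loopback0
  149.64.0.0/10 (149.64.0.0 - 149.127.255.255) -> Tunnel0
  149.64.0.0/13 (149.64.0.0 - 149.71.255.255) -> Vlan30
More-specific entries that do NOT match:
  149.69.81.64/30 (149.69.81.64 - 149.69.81.67) does not contain 149.69.81.69
  21.69.81.64/28 (21.69.81.64 - 21.69.81.79) does not contain 149.69.81.69
  149.69.80.0/25 (149.69.80.0 - 149.69.80.127) does not contain 149.69.81.69
  149.69.82.0/23 (149.69.82.0 - 149.69.83.255) does not contain 149.69.81.69
  149.69.88.0/22 (149.69.88.0 - 149.69.91.255) does not contain 149.69.81.69
  149.77.80.0/21 (149.77.80.0 - 149.77.87.255) does not contain 149.69.81.69
  149.69.128.0/17 (149.69.128.0 - 149.69.255.255) does not contain 149.69.81.69
Longest matching prefix is /13 -> interface Vlan30.

Vlan30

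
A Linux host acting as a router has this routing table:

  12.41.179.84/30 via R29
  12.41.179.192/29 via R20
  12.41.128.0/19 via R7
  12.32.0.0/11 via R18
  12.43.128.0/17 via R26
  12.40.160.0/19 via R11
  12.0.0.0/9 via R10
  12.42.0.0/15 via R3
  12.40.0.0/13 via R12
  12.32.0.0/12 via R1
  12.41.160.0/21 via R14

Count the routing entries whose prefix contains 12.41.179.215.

4

Prefixes containing 12.41.179.215:
  12.0.0.0/9 (12.0.0.0 - 12.127.255.255)
  12.32.0.0/11 (12.32.0.0 - 12.63.255.255)
  12.32.0.0/12 (12.32.0.0 - 12.47.255.255)
  12.40.0.0/13 (12.40.0.0 - 12.47.255.255)
Total matching entries: 4.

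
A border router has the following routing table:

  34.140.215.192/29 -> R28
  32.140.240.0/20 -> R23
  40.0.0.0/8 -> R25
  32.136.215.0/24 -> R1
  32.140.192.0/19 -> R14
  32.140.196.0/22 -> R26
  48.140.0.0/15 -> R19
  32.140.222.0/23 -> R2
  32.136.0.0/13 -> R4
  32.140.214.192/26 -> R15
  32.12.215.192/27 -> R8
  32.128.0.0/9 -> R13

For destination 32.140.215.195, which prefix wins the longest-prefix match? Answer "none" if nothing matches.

Entries matching 32.140.215.195:
  32.128.0.0/9 (32.128.0.0 - 32.255.255.255)
  32.136.0.0/13 (32.136.0.0 - 32.143.255.255)
  32.140.192.0/19 (32.140.192.0 - 32.140.223.255)
Most specific is 32.140.192.0/19.

32.140.192.0/19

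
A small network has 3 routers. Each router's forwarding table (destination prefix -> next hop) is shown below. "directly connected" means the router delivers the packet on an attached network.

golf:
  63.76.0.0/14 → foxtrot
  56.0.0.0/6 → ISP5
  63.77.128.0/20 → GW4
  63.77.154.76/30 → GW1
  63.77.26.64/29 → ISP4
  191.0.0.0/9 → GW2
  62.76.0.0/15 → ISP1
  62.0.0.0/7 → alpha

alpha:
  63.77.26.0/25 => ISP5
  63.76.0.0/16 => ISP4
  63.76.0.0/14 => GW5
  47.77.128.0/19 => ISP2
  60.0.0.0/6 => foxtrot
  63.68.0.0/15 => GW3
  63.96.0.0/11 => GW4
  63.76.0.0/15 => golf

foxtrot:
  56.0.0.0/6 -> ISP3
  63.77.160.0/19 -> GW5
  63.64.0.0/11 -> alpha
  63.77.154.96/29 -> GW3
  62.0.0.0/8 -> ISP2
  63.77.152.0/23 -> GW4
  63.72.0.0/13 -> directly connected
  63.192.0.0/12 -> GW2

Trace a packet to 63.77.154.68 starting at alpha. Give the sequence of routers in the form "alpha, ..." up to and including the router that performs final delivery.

At alpha: longest match for 63.77.154.68 is 63.76.0.0/15 -> golf
At golf: longest match for 63.77.154.68 is 63.76.0.0/14 -> foxtrot
At foxtrot: longest match for 63.77.154.68 is 63.72.0.0/13 -> directly connected

alpha, golf, foxtrot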